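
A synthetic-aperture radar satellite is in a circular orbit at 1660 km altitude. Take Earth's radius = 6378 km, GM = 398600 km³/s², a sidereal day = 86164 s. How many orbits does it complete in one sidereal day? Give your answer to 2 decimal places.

Semi-major axis a = 6378 + 1660 = 8038 km. Period T = 2π√(a³/μ) = 2π√(8038³/398600) = 7171.9 s = 119.53 min.
Orbits per sidereal day = 86164 / 7171.9 = 12.014.

12.01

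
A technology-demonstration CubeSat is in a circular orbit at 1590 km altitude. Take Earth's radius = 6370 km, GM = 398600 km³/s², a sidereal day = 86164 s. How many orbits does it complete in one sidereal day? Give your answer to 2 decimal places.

Semi-major axis a = 6370 + 1590 = 7960 km. Period T = 2π√(a³/μ) = 2π√(7960³/398600) = 7067.7 s = 117.80 min.
Orbits per sidereal day = 86164 / 7067.7 = 12.191.

12.19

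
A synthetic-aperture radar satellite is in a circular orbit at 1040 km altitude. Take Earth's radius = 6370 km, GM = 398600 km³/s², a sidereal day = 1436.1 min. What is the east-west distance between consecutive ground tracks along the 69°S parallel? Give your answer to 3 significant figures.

1060 km

Semi-major axis a = 6370 + 1040 = 7410 km. Period T = 2π√(a³/μ) = 2π√(7410³/398600) = 6348.0 s = 105.80 min.
Node shift per orbit = (6348.0/86166) × 360° = 26.52°.
Equatorial spacing = 26.52 × 111.2 km/° = 2949 km.
At 69° latitude, spacing = 2949 × cos(69°) = 1057 km.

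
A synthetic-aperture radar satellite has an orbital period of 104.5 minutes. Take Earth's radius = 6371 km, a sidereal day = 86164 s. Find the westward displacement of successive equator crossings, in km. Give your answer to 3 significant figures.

2910 km

T = 104.5 min = 6270.0 s.
During one orbit Earth rotates (6270.0 / 86164) × 360° = 26.20°.
At the equator that is 26.20° × (2π·6371/360) km/° = 26.20 × 111.2 = 2913 km.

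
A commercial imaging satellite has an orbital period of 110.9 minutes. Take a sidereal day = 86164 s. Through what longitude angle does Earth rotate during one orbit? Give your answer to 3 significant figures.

T = 110.9 min = 6654.0 s.
During one orbit Earth rotates (6654.0 / 86164) × 360° = 27.80°.

27.8°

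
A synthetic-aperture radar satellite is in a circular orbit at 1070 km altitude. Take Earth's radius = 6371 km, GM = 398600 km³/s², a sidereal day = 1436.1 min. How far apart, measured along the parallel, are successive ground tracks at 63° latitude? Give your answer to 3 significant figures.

Semi-major axis a = 6371 + 1070 = 7441 km. Period T = 2π√(a³/μ) = 2π√(7441³/398600) = 6387.9 s = 106.47 min.
Node shift per orbit = (6387.9/86166) × 360° = 26.69°.
Equatorial spacing = 26.69 × 111.2 km/° = 2968 km.
At 63° latitude, spacing = 2968 × cos(63°) = 1347 km.

1350 km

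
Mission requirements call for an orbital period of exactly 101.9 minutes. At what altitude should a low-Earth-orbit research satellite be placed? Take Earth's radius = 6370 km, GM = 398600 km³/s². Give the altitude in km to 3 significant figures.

857 km

T = 101.9 min = 6114.0 s.
From T = 2π√(a³/μ): a = (μ T²/4π²)^(1/3) = (398600 × 6114.0² / 4π²)^(1/3) = 7227 km.
Altitude h = a − R = 7227 − 6370 = 857 km.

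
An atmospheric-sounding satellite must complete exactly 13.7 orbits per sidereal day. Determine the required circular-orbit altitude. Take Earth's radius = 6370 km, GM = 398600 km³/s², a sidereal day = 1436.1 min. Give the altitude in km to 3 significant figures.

Required period T = 86166 / 13.7 = 6289.5 s.
From T = 2π√(a³/μ): a = (μ T²/4π²)^(1/3) = (398600 × 6289.5² / 4π²)^(1/3) = 7364 km.
Altitude h = a − R = 7364 − 6370 = 994 km.

994 km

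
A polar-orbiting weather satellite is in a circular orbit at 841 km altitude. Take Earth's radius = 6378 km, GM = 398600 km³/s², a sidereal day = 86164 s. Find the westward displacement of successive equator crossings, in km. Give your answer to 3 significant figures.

Semi-major axis a = 6378 + 841 = 7219 km. Period T = 2π√(a³/μ) = 2π√(7219³/398600) = 6104.2 s = 101.74 min.
During one orbit Earth rotates (6104.2 / 86164) × 360° = 25.50°.
At the equator that is 25.50° × (2π·6378/360) km/° = 25.50 × 111.3 = 2839 km.

2840 km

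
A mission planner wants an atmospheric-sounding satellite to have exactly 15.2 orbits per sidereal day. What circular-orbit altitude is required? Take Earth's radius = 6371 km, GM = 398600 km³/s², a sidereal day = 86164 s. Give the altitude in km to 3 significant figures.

Required period T = 86164 / 15.2 = 5668.7 s.
From T = 2π√(a³/μ): a = (μ T²/4π²)^(1/3) = (398600 × 5668.7² / 4π²)^(1/3) = 6871 km.
Altitude h = a − R = 6871 − 6371 = 500 km.

500 km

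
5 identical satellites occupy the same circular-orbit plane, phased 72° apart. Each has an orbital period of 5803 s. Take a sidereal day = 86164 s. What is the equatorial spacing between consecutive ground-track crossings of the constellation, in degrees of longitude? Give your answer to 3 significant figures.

Single-satellite node shift = (5803.0/86164) × 360° = 24.25°.
With 5 satellites evenly phased, successive equator crossings are 24.25/5 = 4.849° apart.

4.85°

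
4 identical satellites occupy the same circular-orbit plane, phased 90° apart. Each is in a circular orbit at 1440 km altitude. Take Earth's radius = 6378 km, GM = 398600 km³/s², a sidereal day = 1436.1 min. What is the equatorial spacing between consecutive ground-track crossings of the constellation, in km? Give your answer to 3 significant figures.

Semi-major axis a = 6378 + 1440 = 7818 km. Period T = 2π√(a³/μ) = 2π√(7818³/398600) = 6879.5 s = 114.66 min.
Single-satellite node shift = (6879.5/86166) × 360° = 28.74°.
With 4 satellites evenly phased, successive equator crossings are 28.74/4 = 7.186° apart.
That is 7.186 × 111.3 = 800 km at the equator.

800 km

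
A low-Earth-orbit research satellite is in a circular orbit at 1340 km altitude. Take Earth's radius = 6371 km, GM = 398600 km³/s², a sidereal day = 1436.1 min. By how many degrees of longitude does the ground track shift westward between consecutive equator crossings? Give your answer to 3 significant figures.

28.2°

Semi-major axis a = 6371 + 1340 = 7711 km. Period T = 2π√(a³/μ) = 2π√(7711³/398600) = 6738.7 s = 112.31 min.
During one orbit Earth rotates (6738.7 / 86166) × 360° = 28.15°.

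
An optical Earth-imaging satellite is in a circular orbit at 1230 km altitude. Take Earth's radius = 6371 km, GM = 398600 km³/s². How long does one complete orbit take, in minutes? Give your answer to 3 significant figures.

Semi-major axis a = 6371 + 1230 = 7601 km. Period T = 2π√(a³/μ) = 2π√(7601³/398600) = 6595.0 s = 109.92 min.

110 min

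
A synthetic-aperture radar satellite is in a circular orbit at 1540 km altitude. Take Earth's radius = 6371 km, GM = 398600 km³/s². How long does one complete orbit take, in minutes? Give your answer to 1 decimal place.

116.7 min

Semi-major axis a = 6371 + 1540 = 7911 km. Period T = 2π√(a³/μ) = 2π√(7911³/398600) = 7002.6 s = 116.71 min.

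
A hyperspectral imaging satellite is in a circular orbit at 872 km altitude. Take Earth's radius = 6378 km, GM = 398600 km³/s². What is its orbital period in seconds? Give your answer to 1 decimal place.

Semi-major axis a = 6378 + 872 = 7250 km. Period T = 2π√(a³/μ) = 2π√(7250³/398600) = 6143.5 s = 102.39 min.

6143.5 seconds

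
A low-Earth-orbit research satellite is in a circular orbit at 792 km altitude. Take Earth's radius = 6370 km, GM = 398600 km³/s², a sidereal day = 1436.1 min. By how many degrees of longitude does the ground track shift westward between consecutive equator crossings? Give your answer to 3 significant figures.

25.2°

Semi-major axis a = 6370 + 792 = 7162 km. Period T = 2π√(a³/μ) = 2π√(7162³/398600) = 6032.0 s = 100.53 min.
During one orbit Earth rotates (6032.0 / 86166) × 360° = 25.20°.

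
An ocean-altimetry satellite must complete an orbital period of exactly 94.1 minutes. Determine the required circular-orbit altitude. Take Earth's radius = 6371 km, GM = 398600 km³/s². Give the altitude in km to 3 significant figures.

482 km

T = 94.1 min = 5646.0 s.
From T = 2π√(a³/μ): a = (μ T²/4π²)^(1/3) = (398600 × 5646.0² / 4π²)^(1/3) = 6853 km.
Altitude h = a − R = 6853 − 6371 = 482 km.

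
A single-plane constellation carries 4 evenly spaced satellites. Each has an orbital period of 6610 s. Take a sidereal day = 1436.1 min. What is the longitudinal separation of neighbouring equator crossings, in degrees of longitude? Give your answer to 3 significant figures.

6.90°

Single-satellite node shift = (6610.0/86166) × 360° = 27.62°.
With 4 satellites evenly phased, successive equator crossings are 27.62/4 = 6.904° apart.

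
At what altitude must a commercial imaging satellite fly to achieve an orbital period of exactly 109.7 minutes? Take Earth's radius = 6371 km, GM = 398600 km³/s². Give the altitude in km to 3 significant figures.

T = 109.7 min = 6582.0 s.
From T = 2π√(a³/μ): a = (μ T²/4π²)^(1/3) = (398600 × 6582.0² / 4π²)^(1/3) = 7591 km.
Altitude h = a − R = 7591 − 6371 = 1220 km.

1220 km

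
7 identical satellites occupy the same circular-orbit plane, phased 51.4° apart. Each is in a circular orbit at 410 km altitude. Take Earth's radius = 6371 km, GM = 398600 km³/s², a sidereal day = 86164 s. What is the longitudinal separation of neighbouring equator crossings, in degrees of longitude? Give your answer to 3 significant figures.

Semi-major axis a = 6371 + 410 = 6781 km. Period T = 2π√(a³/μ) = 2π√(6781³/398600) = 5557.1 s = 92.62 min.
Single-satellite node shift = (5557.1/86164) × 360° = 23.22°.
With 7 satellites evenly phased, successive equator crossings are 23.22/7 = 3.317° apart.

3.32°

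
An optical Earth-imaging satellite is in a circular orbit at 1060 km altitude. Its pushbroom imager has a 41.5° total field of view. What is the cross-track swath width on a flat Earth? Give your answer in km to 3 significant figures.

803 km

Half-angle = 41.5°/2 = 20.75°.
Swath width ≈ 2h·tan(θ/2) = 2 × 1060 × tan(20.75°) = 803.2 km.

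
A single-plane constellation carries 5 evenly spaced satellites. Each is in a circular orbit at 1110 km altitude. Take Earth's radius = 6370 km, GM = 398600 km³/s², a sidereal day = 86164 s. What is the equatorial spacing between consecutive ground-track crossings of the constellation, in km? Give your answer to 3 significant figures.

598 km

Semi-major axis a = 6370 + 1110 = 7480 km. Period T = 2π√(a³/μ) = 2π√(7480³/398600) = 6438.2 s = 107.30 min.
Single-satellite node shift = (6438.2/86164) × 360° = 26.90°.
With 5 satellites evenly phased, successive equator crossings are 26.90/5 = 5.380° apart.
That is 5.380 × 111.2 = 598 km at the equator.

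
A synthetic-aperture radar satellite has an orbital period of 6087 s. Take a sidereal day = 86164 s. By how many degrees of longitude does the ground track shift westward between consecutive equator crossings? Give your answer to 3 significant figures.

25.4°

During one orbit Earth rotates (6087.0 / 86164) × 360° = 25.43°.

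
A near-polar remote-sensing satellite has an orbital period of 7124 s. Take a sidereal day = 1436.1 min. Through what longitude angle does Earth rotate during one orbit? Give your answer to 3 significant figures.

29.8°

During one orbit Earth rotates (7124.0 / 86166) × 360° = 29.76°.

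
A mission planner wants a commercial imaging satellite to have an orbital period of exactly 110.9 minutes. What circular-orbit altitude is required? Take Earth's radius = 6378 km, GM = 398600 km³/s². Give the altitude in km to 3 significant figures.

1270 km

T = 110.9 min = 6654.0 s.
From T = 2π√(a³/μ): a = (μ T²/4π²)^(1/3) = (398600 × 6654.0² / 4π²)^(1/3) = 7646 km.
Altitude h = a − R = 7646 − 6378 = 1268 km.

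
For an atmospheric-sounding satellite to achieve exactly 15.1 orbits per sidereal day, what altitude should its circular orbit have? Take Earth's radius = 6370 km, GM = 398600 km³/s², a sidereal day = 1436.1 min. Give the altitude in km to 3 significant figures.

532 km

Required period T = 86166 / 15.1 = 5706.4 s.
From T = 2π√(a³/μ): a = (μ T²/4π²)^(1/3) = (398600 × 5706.4² / 4π²)^(1/3) = 6902 km.
Altitude h = a − R = 6902 − 6370 = 532 km.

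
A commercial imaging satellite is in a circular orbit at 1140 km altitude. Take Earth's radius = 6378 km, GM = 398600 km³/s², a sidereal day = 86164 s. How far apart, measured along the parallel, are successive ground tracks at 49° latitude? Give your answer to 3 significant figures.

Semi-major axis a = 6378 + 1140 = 7518 km. Period T = 2π√(a³/μ) = 2π√(7518³/398600) = 6487.3 s = 108.12 min.
Node shift per orbit = (6487.3/86164) × 360° = 27.10°.
Equatorial spacing = 27.10 × 111.3 km/° = 3017 km.
At 49° latitude, spacing = 3017 × cos(49°) = 1979 km.

1980 km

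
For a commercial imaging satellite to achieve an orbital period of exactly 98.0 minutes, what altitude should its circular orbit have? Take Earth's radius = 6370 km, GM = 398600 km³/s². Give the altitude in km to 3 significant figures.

T = 98.0 min = 5880.0 s.
From T = 2π√(a³/μ): a = (μ T²/4π²)^(1/3) = (398600 × 5880.0² / 4π²)^(1/3) = 7041 km.
Altitude h = a − R = 7041 − 6370 = 671 km.

671 km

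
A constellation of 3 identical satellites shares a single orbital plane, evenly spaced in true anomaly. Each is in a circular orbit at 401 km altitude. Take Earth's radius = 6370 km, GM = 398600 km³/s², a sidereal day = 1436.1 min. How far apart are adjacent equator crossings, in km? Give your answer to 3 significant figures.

Semi-major axis a = 6370 + 401 = 6771 km. Period T = 2π√(a³/μ) = 2π√(6771³/398600) = 5544.9 s = 92.41 min.
Single-satellite node shift = (5544.9/86166) × 360° = 23.17°.
With 3 satellites evenly phased, successive equator crossings are 23.17/3 = 7.722° apart.
That is 7.722 × 111.2 = 859 km at the equator.

859 km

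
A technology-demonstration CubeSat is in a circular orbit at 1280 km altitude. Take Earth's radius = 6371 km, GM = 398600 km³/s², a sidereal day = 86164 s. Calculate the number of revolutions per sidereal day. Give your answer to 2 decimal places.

Semi-major axis a = 6371 + 1280 = 7651 km. Period T = 2π√(a³/μ) = 2π√(7651³/398600) = 6660.2 s = 111.00 min.
Orbits per sidereal day = 86164 / 6660.2 = 12.937.

12.94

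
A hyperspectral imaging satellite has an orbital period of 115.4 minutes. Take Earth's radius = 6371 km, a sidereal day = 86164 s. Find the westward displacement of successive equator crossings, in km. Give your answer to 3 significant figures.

3220 km

T = 115.4 min = 6924.0 s.
During one orbit Earth rotates (6924.0 / 86164) × 360° = 28.93°.
At the equator that is 28.93° × (2π·6371/360) km/° = 28.93 × 111.2 = 3217 km.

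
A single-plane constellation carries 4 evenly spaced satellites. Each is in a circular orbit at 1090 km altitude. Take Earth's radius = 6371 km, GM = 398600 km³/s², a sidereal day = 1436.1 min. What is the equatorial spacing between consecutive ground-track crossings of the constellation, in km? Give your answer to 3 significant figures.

Semi-major axis a = 6371 + 1090 = 7461 km. Period T = 2π√(a³/μ) = 2π√(7461³/398600) = 6413.7 s = 106.89 min.
Single-satellite node shift = (6413.7/86166) × 360° = 26.80°.
With 4 satellites evenly phased, successive equator crossings are 26.80/4 = 6.699° apart.
That is 6.699 × 111.2 = 745 km at the equator.

745 km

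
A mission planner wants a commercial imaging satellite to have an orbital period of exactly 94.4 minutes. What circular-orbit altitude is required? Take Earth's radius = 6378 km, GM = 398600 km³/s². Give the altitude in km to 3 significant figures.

T = 94.4 min = 5664.0 s.
From T = 2π√(a³/μ): a = (μ T²/4π²)^(1/3) = (398600 × 5664.0² / 4π²)^(1/3) = 6868 km.
Altitude h = a − R = 6868 − 6378 = 490 km.

490 km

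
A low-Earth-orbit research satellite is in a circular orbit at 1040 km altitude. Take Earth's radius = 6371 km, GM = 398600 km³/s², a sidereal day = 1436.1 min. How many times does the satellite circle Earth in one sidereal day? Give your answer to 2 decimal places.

Semi-major axis a = 6371 + 1040 = 7411 km. Period T = 2π√(a³/μ) = 2π√(7411³/398600) = 6349.3 s = 105.82 min.
Orbits per sidereal day = 86166 / 6349.3 = 13.571.

13.57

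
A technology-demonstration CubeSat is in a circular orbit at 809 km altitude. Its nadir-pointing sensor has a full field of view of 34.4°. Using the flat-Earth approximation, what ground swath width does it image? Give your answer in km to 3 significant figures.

501 km

Half-angle = 34.4°/2 = 17.2°.
Swath width ≈ 2h·tan(θ/2) = 2 × 809 × tan(17.2°) = 500.9 km.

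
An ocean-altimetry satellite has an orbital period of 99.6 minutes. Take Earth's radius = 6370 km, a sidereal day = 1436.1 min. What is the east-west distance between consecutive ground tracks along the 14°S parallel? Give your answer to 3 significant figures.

T = 99.6 min = 5976.0 s.
Node shift per orbit = (5976.0/86166) × 360° = 24.97°.
Equatorial spacing = 24.97 × 111.2 km/° = 2776 km.
At 14° latitude, spacing = 2776 × cos(14°) = 2693 km.

2690 km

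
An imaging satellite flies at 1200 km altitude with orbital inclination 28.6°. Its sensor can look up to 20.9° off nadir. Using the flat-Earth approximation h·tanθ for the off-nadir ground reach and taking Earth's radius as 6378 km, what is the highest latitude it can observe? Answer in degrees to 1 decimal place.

For a prograde orbit the ground track reaches latitude ±i = ±28.6°.
Sensor half-swath on the ground ≈ 1200·tan(20.9°) = 458 km = 4.12° of latitude.
Maximum observable latitude ≈ 28.6 + 4.12 = 32.7°.

32.7°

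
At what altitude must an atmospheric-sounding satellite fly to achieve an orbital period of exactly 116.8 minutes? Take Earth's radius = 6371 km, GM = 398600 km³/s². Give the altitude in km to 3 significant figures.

T = 116.8 min = 7008.0 s.
From T = 2π√(a³/μ): a = (μ T²/4π²)^(1/3) = (398600 × 7008.0² / 4π²)^(1/3) = 7915 km.
Altitude h = a − R = 7915 − 6371 = 1544 km.

1540 km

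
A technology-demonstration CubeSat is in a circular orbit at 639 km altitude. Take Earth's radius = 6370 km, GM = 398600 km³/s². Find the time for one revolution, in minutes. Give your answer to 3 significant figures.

Semi-major axis a = 6370 + 639 = 7009 km. Period T = 2π√(a³/μ) = 2π√(7009³/398600) = 5839.8 s = 97.33 min.

97.3 min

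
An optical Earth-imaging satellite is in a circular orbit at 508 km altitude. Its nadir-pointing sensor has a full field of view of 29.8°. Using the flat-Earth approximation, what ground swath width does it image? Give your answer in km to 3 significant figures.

Half-angle = 29.8°/2 = 14.9°.
Swath width ≈ 2h·tan(θ/2) = 2 × 508 × tan(14.9°) = 270.3 km.

270 km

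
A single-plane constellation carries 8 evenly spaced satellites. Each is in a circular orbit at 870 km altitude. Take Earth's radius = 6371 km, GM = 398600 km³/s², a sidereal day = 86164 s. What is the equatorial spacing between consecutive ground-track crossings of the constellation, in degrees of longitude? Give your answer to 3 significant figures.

Semi-major axis a = 6371 + 870 = 7241 km. Period T = 2π√(a³/μ) = 2π√(7241³/398600) = 6132.1 s = 102.20 min.
Single-satellite node shift = (6132.1/86164) × 360° = 25.62°.
With 8 satellites evenly phased, successive equator crossings are 25.62/8 = 3.203° apart.

3.20°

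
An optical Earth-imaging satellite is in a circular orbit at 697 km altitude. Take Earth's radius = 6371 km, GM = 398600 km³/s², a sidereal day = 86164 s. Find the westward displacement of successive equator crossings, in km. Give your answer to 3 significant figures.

Semi-major axis a = 6371 + 697 = 7068 km. Period T = 2π√(a³/μ) = 2π√(7068³/398600) = 5913.7 s = 98.56 min.
During one orbit Earth rotates (5913.7 / 86164) × 360° = 24.71°.
At the equator that is 24.71° × (2π·6371/360) km/° = 24.71 × 111.2 = 2747 km.

2750 km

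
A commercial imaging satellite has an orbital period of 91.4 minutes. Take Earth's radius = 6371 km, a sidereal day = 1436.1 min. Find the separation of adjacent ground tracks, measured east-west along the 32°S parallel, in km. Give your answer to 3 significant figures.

T = 91.4 min = 5484.0 s.
Node shift per orbit = (5484.0/86166) × 360° = 22.91°.
Equatorial spacing = 22.91 × 111.2 km/° = 2548 km.
At 32° latitude, spacing = 2548 × cos(32°) = 2161 km.

2160 km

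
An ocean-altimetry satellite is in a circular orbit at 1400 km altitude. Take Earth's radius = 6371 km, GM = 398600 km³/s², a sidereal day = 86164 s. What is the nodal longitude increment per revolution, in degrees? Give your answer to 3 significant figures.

28.5°

Semi-major axis a = 6371 + 1400 = 7771 km. Period T = 2π√(a³/μ) = 2π√(7771³/398600) = 6817.5 s = 113.63 min.
During one orbit Earth rotates (6817.5 / 86164) × 360° = 28.48°.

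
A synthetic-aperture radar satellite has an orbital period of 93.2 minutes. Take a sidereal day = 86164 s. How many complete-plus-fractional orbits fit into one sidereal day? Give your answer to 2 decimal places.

15.41

T = 93.2 min = 5592.0 s.
Orbits per sidereal day = 86164 / 5592.0 = 15.408.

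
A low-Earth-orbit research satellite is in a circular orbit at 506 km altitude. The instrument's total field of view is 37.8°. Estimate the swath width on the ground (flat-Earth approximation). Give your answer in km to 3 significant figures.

Half-angle = 37.8°/2 = 18.9°.
Swath width ≈ 2h·tan(θ/2) = 2 × 506 × tan(18.9°) = 346.5 km.

346 km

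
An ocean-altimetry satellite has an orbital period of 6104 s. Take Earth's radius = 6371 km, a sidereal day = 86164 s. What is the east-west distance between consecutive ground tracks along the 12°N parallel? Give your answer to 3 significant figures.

2770 km

Node shift per orbit = (6104.0/86164) × 360° = 25.50°.
Equatorial spacing = 25.50 × 111.2 km/° = 2836 km.
At 12° latitude, spacing = 2836 × cos(12°) = 2774 km.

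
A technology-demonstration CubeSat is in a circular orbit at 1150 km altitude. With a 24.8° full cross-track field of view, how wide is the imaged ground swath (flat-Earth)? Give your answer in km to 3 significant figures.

506 km

Half-angle = 24.8°/2 = 12.4°.
Swath width ≈ 2h·tan(θ/2) = 2 × 1150 × tan(12.4°) = 505.7 km.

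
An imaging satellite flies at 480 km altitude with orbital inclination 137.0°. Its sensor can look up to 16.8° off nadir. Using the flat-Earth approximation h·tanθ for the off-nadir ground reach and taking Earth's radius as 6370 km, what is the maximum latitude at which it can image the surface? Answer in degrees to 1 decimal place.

Retrograde orbit: the ground track reaches ±(180° − i) = ±(180 − 137.0) = ±43.0°.
Sensor half-swath on the ground ≈ 480·tan(16.8°) = 145 km = 1.30° of latitude.
Maximum observable latitude ≈ 43.0 + 1.30 = 44.3°.

44.3°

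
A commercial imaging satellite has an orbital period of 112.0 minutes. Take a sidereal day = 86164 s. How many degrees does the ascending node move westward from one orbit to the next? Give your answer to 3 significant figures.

T = 112.0 min = 6720.0 s.
During one orbit Earth rotates (6720.0 / 86164) × 360° = 28.08°.

28.1°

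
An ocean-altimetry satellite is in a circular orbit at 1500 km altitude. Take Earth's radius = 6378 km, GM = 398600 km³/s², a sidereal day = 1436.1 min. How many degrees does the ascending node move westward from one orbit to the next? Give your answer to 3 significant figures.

Semi-major axis a = 6378 + 1500 = 7878 km. Period T = 2π√(a³/μ) = 2π√(7878³/398600) = 6958.8 s = 115.98 min.
During one orbit Earth rotates (6958.8 / 86166) × 360° = 29.07°.

29.1°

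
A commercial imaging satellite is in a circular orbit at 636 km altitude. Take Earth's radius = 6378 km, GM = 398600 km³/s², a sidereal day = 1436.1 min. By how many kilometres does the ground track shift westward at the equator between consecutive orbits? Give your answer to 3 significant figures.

Semi-major axis a = 6378 + 636 = 7014 km. Period T = 2π√(a³/μ) = 2π√(7014³/398600) = 5846.0 s = 97.43 min.
During one orbit Earth rotates (5846.0 / 86166) × 360° = 24.42°.
At the equator that is 24.42° × (2π·6378/360) km/° = 24.42 × 111.3 = 2719 km.

2720 km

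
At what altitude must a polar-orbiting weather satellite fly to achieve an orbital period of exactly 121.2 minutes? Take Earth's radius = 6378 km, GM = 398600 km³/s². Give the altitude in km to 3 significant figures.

T = 121.2 min = 7272.0 s.
From T = 2π√(a³/μ): a = (μ T²/4π²)^(1/3) = (398600 × 7272.0² / 4π²)^(1/3) = 8113 km.
Altitude h = a − R = 8113 − 6378 = 1735 km.

1730 km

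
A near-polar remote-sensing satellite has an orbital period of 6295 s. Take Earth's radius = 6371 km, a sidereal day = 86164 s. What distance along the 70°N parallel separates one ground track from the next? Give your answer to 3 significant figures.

1000 km

Node shift per orbit = (6295.0/86164) × 360° = 26.30°.
Equatorial spacing = 26.30 × 111.2 km/° = 2925 km.
At 70° latitude, spacing = 2925 × cos(70°) = 1000 km.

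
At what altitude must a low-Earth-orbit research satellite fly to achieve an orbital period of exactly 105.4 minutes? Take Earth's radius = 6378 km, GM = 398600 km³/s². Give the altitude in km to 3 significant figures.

1010 km

T = 105.4 min = 6324.0 s.
From T = 2π√(a³/μ): a = (μ T²/4π²)^(1/3) = (398600 × 6324.0² / 4π²)^(1/3) = 7391 km.
Altitude h = a − R = 7391 − 6378 = 1013 km.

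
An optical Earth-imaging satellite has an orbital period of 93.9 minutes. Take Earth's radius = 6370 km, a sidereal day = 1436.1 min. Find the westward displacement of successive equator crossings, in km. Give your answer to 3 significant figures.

T = 93.9 min = 5634.0 s.
During one orbit Earth rotates (5634.0 / 86166) × 360° = 23.54°.
At the equator that is 23.54° × (2π·6370/360) km/° = 23.54 × 111.2 = 2617 km.

2620 km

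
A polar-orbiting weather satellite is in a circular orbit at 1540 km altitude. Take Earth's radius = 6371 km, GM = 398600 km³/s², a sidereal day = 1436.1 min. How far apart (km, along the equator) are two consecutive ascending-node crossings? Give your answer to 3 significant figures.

3250 km

Semi-major axis a = 6371 + 1540 = 7911 km. Period T = 2π√(a³/μ) = 2π√(7911³/398600) = 7002.6 s = 116.71 min.
During one orbit Earth rotates (7002.6 / 86166) × 360° = 29.26°.
At the equator that is 29.26° × (2π·6371/360) km/° = 29.26 × 111.2 = 3253 km.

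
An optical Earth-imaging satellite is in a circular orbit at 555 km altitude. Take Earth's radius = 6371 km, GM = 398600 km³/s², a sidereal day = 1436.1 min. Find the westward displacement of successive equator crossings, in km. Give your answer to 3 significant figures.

Semi-major axis a = 6371 + 555 = 6926 km. Period T = 2π√(a³/μ) = 2π√(6926³/398600) = 5736.3 s = 95.61 min.
During one orbit Earth rotates (5736.3 / 86166) × 360° = 23.97°.
At the equator that is 23.97° × (2π·6371/360) km/° = 23.97 × 111.2 = 2665 km.

2660 km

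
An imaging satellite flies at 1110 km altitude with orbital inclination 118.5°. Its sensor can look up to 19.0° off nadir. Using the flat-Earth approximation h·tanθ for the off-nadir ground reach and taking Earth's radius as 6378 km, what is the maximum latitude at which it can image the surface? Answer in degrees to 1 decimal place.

64.9°

Retrograde orbit: the ground track reaches ±(180° − i) = ±(180 − 118.5) = ±61.5°.
Sensor half-swath on the ground ≈ 1110·tan(19.0°) = 382 km = 3.43° of latitude.
Maximum observable latitude ≈ 61.5 + 3.43 = 64.9°.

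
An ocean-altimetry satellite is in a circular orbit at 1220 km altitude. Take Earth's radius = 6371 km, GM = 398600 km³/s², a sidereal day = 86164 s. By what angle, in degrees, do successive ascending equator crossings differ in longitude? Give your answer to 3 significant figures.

27.5°

Semi-major axis a = 6371 + 1220 = 7591 km. Period T = 2π√(a³/μ) = 2π√(7591³/398600) = 6582.0 s = 109.70 min.
During one orbit Earth rotates (6582.0 / 86164) × 360° = 27.50°.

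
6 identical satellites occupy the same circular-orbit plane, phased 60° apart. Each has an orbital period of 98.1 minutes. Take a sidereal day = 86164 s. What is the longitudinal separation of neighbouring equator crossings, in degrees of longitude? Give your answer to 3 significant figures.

T = 98.1 min = 5886.0 s.
Single-satellite node shift = (5886.0/86164) × 360° = 24.59°.
With 6 satellites evenly phased, successive equator crossings are 24.59/6 = 4.099° apart.

4.10°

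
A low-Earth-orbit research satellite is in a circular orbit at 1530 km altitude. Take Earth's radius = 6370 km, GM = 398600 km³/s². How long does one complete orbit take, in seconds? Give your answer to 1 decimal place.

Semi-major axis a = 6370 + 1530 = 7900 km. Period T = 2π√(a³/μ) = 2π√(7900³/398600) = 6988.0 s = 116.47 min.

6988.0 seconds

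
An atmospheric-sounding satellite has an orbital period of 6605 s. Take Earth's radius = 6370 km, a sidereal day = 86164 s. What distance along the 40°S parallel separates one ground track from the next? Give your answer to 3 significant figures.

Node shift per orbit = (6605.0/86164) × 360° = 27.60°.
Equatorial spacing = 27.60 × 111.2 km/° = 3068 km.
At 40° latitude, spacing = 3068 × cos(40°) = 2350 km.

2350 km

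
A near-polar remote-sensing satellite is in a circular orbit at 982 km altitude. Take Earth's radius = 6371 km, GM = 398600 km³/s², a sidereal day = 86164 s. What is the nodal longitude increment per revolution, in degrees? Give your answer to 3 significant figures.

26.2°

Semi-major axis a = 6371 + 982 = 7353 km. Period T = 2π√(a³/μ) = 2π√(7353³/398600) = 6274.9 s = 104.58 min.
During one orbit Earth rotates (6274.9 / 86164) × 360° = 26.22°.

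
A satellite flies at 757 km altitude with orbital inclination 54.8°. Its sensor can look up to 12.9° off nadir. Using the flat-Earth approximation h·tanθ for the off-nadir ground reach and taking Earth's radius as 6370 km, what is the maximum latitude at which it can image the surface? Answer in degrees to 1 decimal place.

56.4°

For a prograde orbit the ground track reaches latitude ±i = ±54.8°.
Sensor half-swath on the ground ≈ 757·tan(12.9°) = 173 km = 1.56° of latitude.
Maximum observable latitude ≈ 54.8 + 1.56 = 56.4°.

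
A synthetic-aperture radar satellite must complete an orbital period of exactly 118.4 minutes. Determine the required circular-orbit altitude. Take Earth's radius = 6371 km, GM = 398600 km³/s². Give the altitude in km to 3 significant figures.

1620 km

T = 118.4 min = 7104.0 s.
From T = 2π√(a³/μ): a = (μ T²/4π²)^(1/3) = (398600 × 7104.0² / 4π²)^(1/3) = 7987 km.
Altitude h = a − R = 7987 − 6371 = 1616 km.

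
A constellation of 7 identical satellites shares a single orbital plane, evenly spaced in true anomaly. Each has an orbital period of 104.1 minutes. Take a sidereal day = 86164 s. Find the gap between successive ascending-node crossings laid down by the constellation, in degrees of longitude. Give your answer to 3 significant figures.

3.73°

T = 104.1 min = 6246.0 s.
Single-satellite node shift = (6246.0/86164) × 360° = 26.10°.
With 7 satellites evenly phased, successive equator crossings are 26.10/7 = 3.728° apart.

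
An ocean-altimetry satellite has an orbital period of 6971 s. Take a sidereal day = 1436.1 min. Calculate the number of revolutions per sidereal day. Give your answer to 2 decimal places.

Orbits per sidereal day = 86166 / 6971.0 = 12.361.

12.36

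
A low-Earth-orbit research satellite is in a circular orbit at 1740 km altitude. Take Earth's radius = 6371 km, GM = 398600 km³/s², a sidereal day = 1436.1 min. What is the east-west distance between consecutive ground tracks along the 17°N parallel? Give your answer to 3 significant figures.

Semi-major axis a = 6371 + 1740 = 8111 km. Period T = 2π√(a³/μ) = 2π√(8111³/398600) = 7269.8 s = 121.16 min.
Node shift per orbit = (7269.8/86166) × 360° = 30.37°.
Equatorial spacing = 30.37 × 111.2 km/° = 3377 km.
At 17° latitude, spacing = 3377 × cos(17°) = 3230 km.

3230 km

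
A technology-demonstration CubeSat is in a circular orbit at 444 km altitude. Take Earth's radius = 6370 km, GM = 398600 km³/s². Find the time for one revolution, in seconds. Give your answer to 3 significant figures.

5600 seconds

Semi-major axis a = 6370 + 444 = 6814 km. Period T = 2π√(a³/μ) = 2π√(6814³/398600) = 5597.8 s = 93.30 min.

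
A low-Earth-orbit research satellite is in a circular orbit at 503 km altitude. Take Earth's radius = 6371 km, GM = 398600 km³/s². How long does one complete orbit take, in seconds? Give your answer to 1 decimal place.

5671.9 seconds

Semi-major axis a = 6371 + 503 = 6874 km. Period T = 2π√(a³/μ) = 2π√(6874³/398600) = 5671.9 s = 94.53 min.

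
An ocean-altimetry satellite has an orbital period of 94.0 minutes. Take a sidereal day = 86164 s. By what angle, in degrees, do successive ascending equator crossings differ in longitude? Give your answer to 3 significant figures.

T = 94.0 min = 5640.0 s.
During one orbit Earth rotates (5640.0 / 86164) × 360° = 23.56°.

23.6°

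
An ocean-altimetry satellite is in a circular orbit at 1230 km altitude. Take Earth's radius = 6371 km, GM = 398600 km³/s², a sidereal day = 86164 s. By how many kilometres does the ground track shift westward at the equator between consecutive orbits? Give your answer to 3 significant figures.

3060 km

Semi-major axis a = 6371 + 1230 = 7601 km. Period T = 2π√(a³/μ) = 2π√(7601³/398600) = 6595.0 s = 109.92 min.
During one orbit Earth rotates (6595.0 / 86164) × 360° = 27.55°.
At the equator that is 27.55° × (2π·6371/360) km/° = 27.55 × 111.2 = 3064 km.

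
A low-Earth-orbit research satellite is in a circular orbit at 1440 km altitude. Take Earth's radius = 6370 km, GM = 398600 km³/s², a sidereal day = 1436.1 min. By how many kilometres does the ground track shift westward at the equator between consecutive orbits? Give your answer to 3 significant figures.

3190 km

Semi-major axis a = 6370 + 1440 = 7810 km. Period T = 2π√(a³/μ) = 2π√(7810³/398600) = 6868.9 s = 114.48 min.
During one orbit Earth rotates (6868.9 / 86166) × 360° = 28.70°.
At the equator that is 28.70° × (2π·6370/360) km/° = 28.70 × 111.2 = 3191 km.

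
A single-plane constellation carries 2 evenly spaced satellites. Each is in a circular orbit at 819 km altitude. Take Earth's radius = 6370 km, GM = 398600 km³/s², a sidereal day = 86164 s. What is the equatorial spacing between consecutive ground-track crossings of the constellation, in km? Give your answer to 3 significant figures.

Semi-major axis a = 6370 + 819 = 7189 km. Period T = 2π√(a³/μ) = 2π√(7189³/398600) = 6066.2 s = 101.10 min.
Single-satellite node shift = (6066.2/86164) × 360° = 25.34°.
With 2 satellites evenly phased, successive equator crossings are 25.34/2 = 12.672° apart.
That is 12.672 × 111.2 = 1409 km at the equator.

1410 km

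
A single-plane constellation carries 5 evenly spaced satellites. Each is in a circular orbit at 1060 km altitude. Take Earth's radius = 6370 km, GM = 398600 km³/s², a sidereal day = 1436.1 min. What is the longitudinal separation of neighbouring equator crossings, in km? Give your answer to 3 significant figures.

592 km

Semi-major axis a = 6370 + 1060 = 7430 km. Period T = 2π√(a³/μ) = 2π√(7430³/398600) = 6373.7 s = 106.23 min.
Single-satellite node shift = (6373.7/86166) × 360° = 26.63°.
With 5 satellites evenly phased, successive equator crossings are 26.63/5 = 5.326° apart.
That is 5.326 × 111.2 = 592 km at the equator.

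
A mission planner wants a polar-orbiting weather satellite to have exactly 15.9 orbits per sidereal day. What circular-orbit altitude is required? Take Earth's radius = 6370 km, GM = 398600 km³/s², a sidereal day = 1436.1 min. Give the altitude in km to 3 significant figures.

Required period T = 86166 / 15.9 = 5419.2 s.
From T = 2π√(a³/μ): a = (μ T²/4π²)^(1/3) = (398600 × 5419.2² / 4π²)^(1/3) = 6668 km.
Altitude h = a − R = 6668 − 6370 = 298 km.

298 km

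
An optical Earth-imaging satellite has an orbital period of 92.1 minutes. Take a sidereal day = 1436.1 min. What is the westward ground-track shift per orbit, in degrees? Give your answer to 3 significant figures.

23.1°

T = 92.1 min = 5526.0 s.
During one orbit Earth rotates (5526.0 / 86166) × 360° = 23.09°.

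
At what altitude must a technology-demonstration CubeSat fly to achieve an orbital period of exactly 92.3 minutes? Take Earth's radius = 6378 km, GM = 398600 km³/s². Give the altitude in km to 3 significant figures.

T = 92.3 min = 5538.0 s.
From T = 2π√(a³/μ): a = (μ T²/4π²)^(1/3) = (398600 × 5538.0² / 4π²)^(1/3) = 6765 km.
Altitude h = a − R = 6765 − 6378 = 387 km.

387 km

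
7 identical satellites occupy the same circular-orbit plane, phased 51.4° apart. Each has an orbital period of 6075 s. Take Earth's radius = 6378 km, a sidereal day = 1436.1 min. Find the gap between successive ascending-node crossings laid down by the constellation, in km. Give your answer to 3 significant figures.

Single-satellite node shift = (6075.0/86166) × 360° = 25.38°.
With 7 satellites evenly phased, successive equator crossings are 25.38/7 = 3.626° apart.
That is 3.626 × 111.3 = 404 km at the equator.

404 km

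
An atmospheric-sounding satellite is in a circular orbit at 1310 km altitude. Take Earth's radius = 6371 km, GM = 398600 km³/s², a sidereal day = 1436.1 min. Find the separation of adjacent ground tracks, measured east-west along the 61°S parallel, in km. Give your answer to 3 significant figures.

1510 km

Semi-major axis a = 6371 + 1310 = 7681 km. Period T = 2π√(a³/μ) = 2π√(7681³/398600) = 6699.4 s = 111.66 min.
Node shift per orbit = (6699.4/86166) × 360° = 27.99°.
Equatorial spacing = 27.99 × 111.2 km/° = 3112 km.
At 61° latitude, spacing = 3112 × cos(61°) = 1509 km.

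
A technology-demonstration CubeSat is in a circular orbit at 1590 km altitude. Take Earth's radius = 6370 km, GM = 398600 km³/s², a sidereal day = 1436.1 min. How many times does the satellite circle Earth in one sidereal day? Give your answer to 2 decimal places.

Semi-major axis a = 6370 + 1590 = 7960 km. Period T = 2π√(a³/μ) = 2π√(7960³/398600) = 7067.7 s = 117.80 min.
Orbits per sidereal day = 86166 / 7067.7 = 12.191.

12.19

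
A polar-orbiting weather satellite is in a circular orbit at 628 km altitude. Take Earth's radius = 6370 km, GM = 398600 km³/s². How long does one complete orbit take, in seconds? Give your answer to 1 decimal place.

5826.0 seconds

Semi-major axis a = 6370 + 628 = 6998 km. Period T = 2π√(a³/μ) = 2π√(6998³/398600) = 5826.0 s = 97.10 min.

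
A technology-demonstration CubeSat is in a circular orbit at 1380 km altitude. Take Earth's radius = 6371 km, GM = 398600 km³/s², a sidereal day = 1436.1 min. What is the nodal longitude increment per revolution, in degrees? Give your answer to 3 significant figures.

Semi-major axis a = 6371 + 1380 = 7751 km. Period T = 2π√(a³/μ) = 2π√(7751³/398600) = 6791.2 s = 113.19 min.
During one orbit Earth rotates (6791.2 / 86166) × 360° = 28.37°.

28.4°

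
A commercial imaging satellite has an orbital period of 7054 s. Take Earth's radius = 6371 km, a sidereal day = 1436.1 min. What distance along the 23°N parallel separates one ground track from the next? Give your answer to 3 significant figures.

Node shift per orbit = (7054.0/86166) × 360° = 29.47°.
Equatorial spacing = 29.47 × 111.2 km/° = 3277 km.
At 23° latitude, spacing = 3277 × cos(23°) = 3017 km.

3020 km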